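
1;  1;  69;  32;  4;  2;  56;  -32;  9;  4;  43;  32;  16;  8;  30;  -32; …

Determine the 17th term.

25

Split by position mod 4 into 4 tracks.
Track A: 1, 4, 9, 16. Consecutive squares n² from n = 1.
Track B: 1, 2, 4, 8. Powers 2^0, 2^1, 2^2, ….
Track C: 69, 56, 43, 30. Linear: a_n = 82 − 13·n.
Track D: 32, -32, 32, -32. Alternating ±32.
Term 17 comes from track A (its 5th entry): 25.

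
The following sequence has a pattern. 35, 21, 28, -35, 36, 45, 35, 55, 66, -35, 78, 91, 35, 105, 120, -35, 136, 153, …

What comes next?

35

Reading positions in blocks of 3 reveals the pattern ABB — 2 tracks woven together.
Subsequence A: 35, -35, 35, -35, 35, -35. The oscillation 35·(−1)^(n+1).
Subsequence B: 21, 28, 36, 45, 55, 66, 78, 91, 105, 120, 136, 153. The triangular numbers T_6, T_7, ….
Term 19 comes from subsequence A (its 7th entry): 35.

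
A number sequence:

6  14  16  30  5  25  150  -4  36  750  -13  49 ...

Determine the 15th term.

64

Read the sequence 3 terms at a time; column i is its own pattern.
Track A: 6, 30, 150, 750 (multiplying by 5 each time).
Track B: 14, 5, -4, -13 (linear: a_n = 23 − 9·n).
Track C: 16, 25, 36, 49 (the squares 4², 5², 6², …).
Position 15 → track C, term 5 = 64.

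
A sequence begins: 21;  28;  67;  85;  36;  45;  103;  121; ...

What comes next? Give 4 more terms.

55, 66, 139, 157

Reading positions in blocks of 4 reveals the pattern AABB — 2 tracks woven together.
Track A: 21, 28, 36, 45. Triangular numbers starting at T_6.
Track B: 67, 85, 103, 121. Arithmetic with common difference +18.
The 9th slot belongs to track A; its 5th term is 55.
Position 10 → track A, term 6 = 66.
Term 11 comes from track B (its 5th entry): 139.
Position 12 → track B, term 6 = 157.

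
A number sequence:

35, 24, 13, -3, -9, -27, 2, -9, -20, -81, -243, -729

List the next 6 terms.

-31, -42, -53, -2187, -6561, -19683

Positions follow the repeating pattern AAABBB; grouping by letter gives 2 tracks.
Stream A = 35, 24, 13, 2, -9, -20: linear: a_n = 46 − 11·n.
Stream B = -3, -9, -27, -81, -243, -729: a geometric progression (common ratio 3).
Term 13 comes from stream A (its 7th entry): -31.
Position 14 → stream A, term 8 = -42.
Term 15 comes from stream A (its 9th entry): -53.
Position 16 falls in stream B as its term 7, giving -2187.
Position 17 falls in stream B as its term 8, giving -6561.
Position 18 → stream B, term 9 = -19683.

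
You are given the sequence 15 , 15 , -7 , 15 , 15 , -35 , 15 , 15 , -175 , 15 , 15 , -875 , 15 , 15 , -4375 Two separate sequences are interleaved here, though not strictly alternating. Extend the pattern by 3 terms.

Reading positions in blocks of 3 reveals the pattern AAB — 2 tracks woven together.
Subsequence A: 15, 15, 15, 15, 15, 15, 15, 15, 15, 15 — the constant sequence 15.
Subsequence B: -7, -35, -175, -875, -4375 — geometric with ratio 5.
The 16th slot belongs to subsequence A; its 11th term is 15.
Position 17 → subsequence A, term 12 = 15.
Position 18 → subsequence B, term 6 = -21875.

15, 15, -21875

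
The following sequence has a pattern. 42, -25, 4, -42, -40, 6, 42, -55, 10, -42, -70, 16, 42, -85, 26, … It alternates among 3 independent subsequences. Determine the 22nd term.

Taking every 3rd term gives 3 separate tracks.
Track A: 42, -42, 42, -42, 42 (alternating ±42).
Track B: -25, -40, -55, -70, -85 (arithmetic, step −15).
Track C: 4, 6, 10, 16, 26 (Fibonacci-style (each term is the sum of the two before it)).
Term 22 comes from track A (its 8th entry): -42.

-42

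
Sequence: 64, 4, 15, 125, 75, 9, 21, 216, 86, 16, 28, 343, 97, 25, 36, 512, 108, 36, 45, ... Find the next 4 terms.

729, 119, 49, 55

Split by position mod 4: positions 1, 5, 9, … form one track, and each other residue class forms its own.
Stream A: 64, 75, 86, 97, 108 — adding 11 each time.
Stream B: 4, 9, 16, 25, 36 — consecutive squares n² from n = 2.
Stream C: 15, 21, 28, 36, 45 — triangular numbers n(n+1)/2 for n = 5, 6, ….
Stream D: 125, 216, 343, 512 — perfect cubes starting at 5³.
Position 20 falls in stream D as its term 5, giving 729.
The 21st slot belongs to stream A; its 6th term is 119.
Term 22 comes from stream B (its 6th entry): 49.
Term 23 comes from stream C (its 6th entry): 55.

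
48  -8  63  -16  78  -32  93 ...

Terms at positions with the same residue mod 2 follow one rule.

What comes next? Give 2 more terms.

-64, 108

Odd-indexed and even-indexed terms follow separate rules.
Track A: 48, 63, 78, 93 — arithmetic, step +15.
Track B: -8, -16, -32 — geometric, ×2 each step.
The 8th slot belongs to track B; its 4th term is -64.
The 9th slot belongs to track A; its 5th term is 108.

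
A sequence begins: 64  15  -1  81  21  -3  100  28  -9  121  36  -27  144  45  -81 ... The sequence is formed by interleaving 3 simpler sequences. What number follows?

Split by position mod 3 into 3 tracks.
Stream A = 64, 81, 100, 121, 144: consecutive squares n² from n = 8.
Stream B = 15, 21, 28, 36, 45: triangular numbers starting at T_5.
Stream C = -1, -3, -9, -27, -81: geometric, ×3 each step.
Position 16 → stream A, term 6 = 169.

169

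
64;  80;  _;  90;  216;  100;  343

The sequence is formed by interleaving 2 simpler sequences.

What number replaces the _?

125

The terms cycle through 2 interleaved subsequences.
Stream A = 64, ?, 216, 343: the cubes 4³, 5³, 6³, ….
Stream B = 80, 90, 100: arithmetic, step +10.
Stream A's pattern makes the blank 125.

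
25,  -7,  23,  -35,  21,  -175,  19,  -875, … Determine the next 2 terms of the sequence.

17, -4375

The terms cycle through 2 interleaved subsequences.
Stream A: 25, 23, 21, 19 — subtracting 2 each time.
Stream B: -7, -35, -175, -875 — geometric, ×5 each step.
Term 9 comes from stream A (its 5th entry): 17.
Term 10 comes from stream B (its 5th entry): -4375.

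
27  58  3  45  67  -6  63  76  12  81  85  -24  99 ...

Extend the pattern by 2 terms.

94, 48

Read the sequence 3 terms at a time; column i is its own pattern.
Stream A: 27, 45, 63, 81, 99 — linear: a_n = 9 + 18·n.
Stream B: 58, 67, 76, 85 — linear: a_n = 49 + 9·n.
Stream C: 3, -6, 12, -24 — a geometric progression (common ratio -2).
The 14th slot belongs to stream B; its 5th term is 94.
Position 15 falls in stream C as its term 5, giving 48.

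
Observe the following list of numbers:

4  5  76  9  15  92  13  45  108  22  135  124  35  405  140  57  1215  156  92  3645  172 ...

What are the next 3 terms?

149, 10935, 188

Taking every 3rd term gives 3 separate tracks.
Subsequence A: 4, 9, 13, 22, 35, 57, 92. Each term equals the sum of the previous two.
Subsequence B: 5, 15, 45, 135, 405, 1215, 3645. A geometric progression (common ratio 3).
Subsequence C: 76, 92, 108, 124, 140, 156, 172. Arithmetic with common difference +16.
The 22nd slot belongs to subsequence A; its 8th term is 149.
Term 23 comes from subsequence B (its 8th entry): 10935.
The 24th slot belongs to subsequence C; its 8th term is 188.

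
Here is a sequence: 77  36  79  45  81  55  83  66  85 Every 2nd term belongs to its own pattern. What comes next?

The terms cycle through 2 interleaved subsequences.
Track A: 77, 79, 81, 83, 85. Linear: a_n = 75 + 2·n.
Track B: 36, 45, 55, 66. The triangular numbers T_8, T_9, ….
Term 10 comes from track B (its 5th entry): 78.

78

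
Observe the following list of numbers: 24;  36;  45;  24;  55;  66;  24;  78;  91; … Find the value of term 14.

Positions follow the repeating pattern ABB; grouping by letter gives 2 tracks.
Track A is 24, 24, 24, which is constant 24.
Track B is 36, 45, 55, 66, 78, 91, which is triangular numbers n(n+1)/2 for n = 8, 9, ….
Position 14 falls in track B as its term 9, giving 136.

136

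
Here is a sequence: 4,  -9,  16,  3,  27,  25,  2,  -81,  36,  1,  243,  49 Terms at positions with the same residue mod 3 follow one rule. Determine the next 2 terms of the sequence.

0, -729

Taking every 3rd term gives 3 separate tracks.
Track A: 4, 3, 2, 1 — linear: a_n = 5 − n.
Track B: -9, 27, -81, 243 — geometric with ratio -3.
Track C: 16, 25, 36, 49 — consecutive squares n² from n = 4.
Position 13 falls in track A as its term 5, giving 0.
Position 14 falls in track B as its term 5, giving -729.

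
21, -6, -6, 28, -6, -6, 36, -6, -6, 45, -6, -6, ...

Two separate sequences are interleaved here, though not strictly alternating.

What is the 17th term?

Reading positions in blocks of 3 reveals the pattern ABB — 2 tracks woven together.
Track A = 21, 28, 36, 45: triangular numbers n(n+1)/2 for n = 6, 7, ….
Track B = -6, -6, -6, -6, -6, -6, -6, -6: the constant sequence -6.
The 17th slot belongs to track B; its 11th term is -6.

-6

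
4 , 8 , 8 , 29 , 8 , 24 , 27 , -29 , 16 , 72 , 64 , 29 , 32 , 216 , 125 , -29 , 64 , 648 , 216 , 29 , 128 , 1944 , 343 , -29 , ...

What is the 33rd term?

Split by position mod 4 into 4 tracks.
Track A: 4, 8, 16, 32, 64, 128. Powers 2^2, 2^3, 2^4, ….
Track B: 8, 24, 72, 216, 648, 1944. Geometric, ×3 each step.
Track C: 8, 27, 64, 125, 216, 343. Consecutive cubes n³ from n = 2.
Track D: 29, -29, 29, -29, 29, -29. The oscillation 29·(−1)^(n+1).
Term 33 comes from track A (its 9th entry): 1024.

1024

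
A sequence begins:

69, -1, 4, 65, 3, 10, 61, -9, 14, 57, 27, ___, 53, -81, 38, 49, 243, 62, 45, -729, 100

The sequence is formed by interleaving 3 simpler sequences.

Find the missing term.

24

Read the sequence 3 terms at a time; column i is its own pattern.
Track A is 69, 65, 61, 57, 53, 49, 45, which is arithmetic with common difference −4.
Track B is -1, 3, -9, 27, -81, 243, -729, which is geometric with ratio -3.
Track C is 4, 10, 14, ?, 38, 62, 100, which is each term equals the sum of the previous two.
Track C's pattern makes the blank 24.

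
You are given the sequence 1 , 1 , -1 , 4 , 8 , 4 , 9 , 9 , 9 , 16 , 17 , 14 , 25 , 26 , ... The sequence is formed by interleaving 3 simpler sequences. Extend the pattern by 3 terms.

Split by position mod 3 into 3 tracks.
Stream A is 1, 4, 9, 16, 25, which is perfect squares starting at 1².
Stream B is 1, 8, 9, 17, 26, which is each term equals the sum of the previous two.
Stream C is -1, 4, 9, 14, which is adding 5 each time.
Position 15 → stream C, term 5 = 19.
Position 16 → stream A, term 6 = 36.
The 17th slot belongs to stream B; its 6th term is 43.

19, 36, 43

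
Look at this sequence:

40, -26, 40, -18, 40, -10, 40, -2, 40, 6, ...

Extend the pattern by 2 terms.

Odd-indexed and even-indexed terms follow separate rules.
Stream A is 40, 40, 40, 40, 40, which is always 40.
Stream B is -26, -18, -10, -2, 6, which is arithmetic with common difference +8.
Term 11 comes from stream A (its 6th entry): 40.
Position 12 → stream B, term 6 = 14.

40, 14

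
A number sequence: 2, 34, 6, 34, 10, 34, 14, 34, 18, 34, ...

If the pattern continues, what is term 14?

The terms cycle through 2 interleaved subsequences.
Subsequence A is 2, 6, 10, 14, 18, which is adding 4 each time.
Subsequence B is 34, 34, 34, 34, 34, which is always 34.
The 14th slot belongs to subsequence B; its 7th term is 34.

34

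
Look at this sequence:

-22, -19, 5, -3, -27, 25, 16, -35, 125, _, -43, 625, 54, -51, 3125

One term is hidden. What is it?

35

The terms cycle through 3 interleaved subsequences.
Track A: -22, -3, 16, ?, 54 (adding 19 each time).
Track B: -19, -27, -35, -43, -51 (subtracting 8 each time).
Track C: 5, 25, 125, 625, 3125 (multiplying by 5 each time).
So the missing entry in track A is 35.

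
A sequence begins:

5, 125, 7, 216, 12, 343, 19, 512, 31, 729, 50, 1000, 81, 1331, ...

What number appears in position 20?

Positions 1, 3, 5, … form one subsequence and positions 2, 4, 6, … form another.
Subsequence A: 5, 7, 12, 19, 31, 50, 81 (Fibonacci-style (each term is the sum of the two before it)).
Subsequence B: 125, 216, 343, 512, 729, 1000, 1331 (the cubes 5³, 6³, 7³, …).
Position 20 falls in subsequence B as its term 10, giving 2744.

2744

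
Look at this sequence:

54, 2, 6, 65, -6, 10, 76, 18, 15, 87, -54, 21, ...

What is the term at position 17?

-486

Split by position mod 3 into 3 tracks.
Subsequence A is 54, 65, 76, 87, which is arithmetic with common difference +11.
Subsequence B is 2, -6, 18, -54, which is multiplying by -3 each time.
Subsequence C is 6, 10, 15, 21, which is triangular numbers n(n+1)/2 for n = 3, 4, ….
Term 17 comes from subsequence B (its 6th entry): -486.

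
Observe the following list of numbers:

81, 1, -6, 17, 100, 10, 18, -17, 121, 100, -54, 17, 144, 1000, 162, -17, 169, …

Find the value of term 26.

1000000

Split by position mod 4: positions 1, 5, 9, … form one track, and each other residue class forms its own.
Subsequence A: 81, 100, 121, 144, 169. Consecutive squares n² from n = 9.
Subsequence B: 1, 10, 100, 1000. Powers 10^0, 10^1, 10^2, ….
Subsequence C: -6, 18, -54, 162. Geometric with ratio -3.
Subsequence D: 17, -17, 17, -17. The oscillation 17·(−1)^(n+1).
The 26th slot belongs to subsequence B; its 7th term is 1000000.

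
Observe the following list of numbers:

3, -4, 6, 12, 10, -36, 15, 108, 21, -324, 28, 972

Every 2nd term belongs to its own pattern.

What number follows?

Split by position mod 2 into 2 tracks.
Track A = 3, 6, 10, 15, 21, 28: triangular numbers n(n+1)/2 for n = 2, 3, ….
Track B = -4, 12, -36, 108, -324, 972: multiplying by -3 each time.
Position 13 falls in track A as its term 7, giving 36.

36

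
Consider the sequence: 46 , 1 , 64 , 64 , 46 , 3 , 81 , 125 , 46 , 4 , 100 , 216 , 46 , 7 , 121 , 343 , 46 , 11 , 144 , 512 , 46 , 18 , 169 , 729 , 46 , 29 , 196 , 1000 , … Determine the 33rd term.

Split by position mod 4 into 4 tracks.
Track A: 46, 46, 46, 46, 46, 46, 46 — constant 46.
Track B: 1, 3, 4, 7, 11, 18, 29 — each term equals the sum of the previous two.
Track C: 64, 81, 100, 121, 144, 169, 196 — perfect squares starting at 8².
Track D: 64, 125, 216, 343, 512, 729, 1000 — the cubes 4³, 5³, 6³, ….
Position 33 → track A, term 9 = 46.

46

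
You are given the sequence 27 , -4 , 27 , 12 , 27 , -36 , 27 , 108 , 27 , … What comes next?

Positions 1, 3, 5, … form one subsequence and positions 2, 4, 6, … form another.
Subsequence A: 27, 27, 27, 27, 27. The constant sequence 27.
Subsequence B: -4, 12, -36, 108. Multiplying by -3 each time.
The 10th slot belongs to subsequence B; its 5th term is -324.

-324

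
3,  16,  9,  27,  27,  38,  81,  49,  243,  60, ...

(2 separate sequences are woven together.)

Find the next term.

Odd-indexed and even-indexed terms follow separate rules.
Subsequence A = 3, 9, 27, 81, 243: powers of 3.
Subsequence B = 16, 27, 38, 49, 60: arithmetic with common difference +11.
Term 11 comes from subsequence A (its 6th entry): 729.

729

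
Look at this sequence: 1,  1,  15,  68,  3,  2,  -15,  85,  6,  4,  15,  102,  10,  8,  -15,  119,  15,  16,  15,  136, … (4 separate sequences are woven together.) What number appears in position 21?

The terms cycle through 4 interleaved subsequences.
Track A is 1, 3, 6, 10, 15, which is the triangular numbers T_1, T_2, ….
Track B is 1, 2, 4, 8, 16, which is successive powers of 2.
Track C is 15, -15, 15, -15, 15, which is oscillating between 15 and -15.
Track D is 68, 85, 102, 119, 136, which is linear: a_n = 51 + 17·n.
The 21st slot belongs to track A; its 6th term is 21.

21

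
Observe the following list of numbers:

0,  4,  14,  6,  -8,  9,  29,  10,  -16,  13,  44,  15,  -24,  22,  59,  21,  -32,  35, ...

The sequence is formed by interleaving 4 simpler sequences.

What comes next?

Taking every 4th term gives 4 separate tracks.
Track A: 0, -8, -16, -24, -32. Subtracting 8 each time.
Track B: 4, 9, 13, 22, 35. Each term equals the sum of the previous two.
Track C: 14, 29, 44, 59. Linear: a_n = -1 + 15·n.
Track D: 6, 10, 15, 21. Triangular numbers starting at T_3.
Position 19 → track C, term 5 = 74.

74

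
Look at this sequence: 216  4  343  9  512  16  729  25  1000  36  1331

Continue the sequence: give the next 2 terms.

The terms cycle through 2 interleaved subsequences.
Track A = 216, 343, 512, 729, 1000, 1331: perfect cubes starting at 6³.
Track B = 4, 9, 16, 25, 36: the squares 2², 3², 4², ….
Position 12 → track B, term 6 = 49.
Position 13 → track A, term 7 = 1728.

49, 1728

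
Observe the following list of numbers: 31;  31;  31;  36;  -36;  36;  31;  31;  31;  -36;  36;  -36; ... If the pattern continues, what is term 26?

31

Reading positions in blocks of 6 reveals the pattern AAABBB — 2 tracks woven together.
Track A = 31, 31, 31, 31, 31, 31: always 31.
Track B = 36, -36, 36, -36, 36, -36: oscillating between 36 and -36.
The 26th slot belongs to track A; its 14th term is 31.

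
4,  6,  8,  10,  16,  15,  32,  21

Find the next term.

The terms cycle through 2 interleaved subsequences.
Track A: 4, 8, 16, 32. Multiplying by 2 each time.
Track B: 6, 10, 15, 21. Triangular numbers n(n+1)/2 for n = 3, 4, ….
The 9th slot belongs to track A; its 5th term is 64.

64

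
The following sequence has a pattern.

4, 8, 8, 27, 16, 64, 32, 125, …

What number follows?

64

The terms cycle through 2 interleaved subsequences.
Stream A = 4, 8, 16, 32: successive powers of 2.
Stream B = 8, 27, 64, 125: consecutive cubes n³ from n = 2.
The 9th slot belongs to stream A; its 5th term is 64.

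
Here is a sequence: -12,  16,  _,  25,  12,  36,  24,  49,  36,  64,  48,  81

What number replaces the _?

The terms cycle through 2 interleaved subsequences.
Stream A: -12, ?, 12, 24, 36, 48 — arithmetic, step +12.
Stream B: 16, 25, 36, 49, 64, 81 — perfect squares starting at 4².
Stream A's pattern makes the blank 0.

0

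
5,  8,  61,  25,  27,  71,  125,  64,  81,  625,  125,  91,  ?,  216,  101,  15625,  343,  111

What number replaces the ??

3125

Split by position mod 3: positions 1, 4, 7, … form one track, and each other residue class forms its own.
Subsequence A = 5, 25, 125, 625, ?, 15625: powers of 5.
Subsequence B = 8, 27, 64, 125, 216, 343: consecutive cubes n³ from n = 2.
Subsequence C = 61, 71, 81, 91, 101, 111: arithmetic, step +10.
Filling subsequence A at index 5 by its rule yields 3125.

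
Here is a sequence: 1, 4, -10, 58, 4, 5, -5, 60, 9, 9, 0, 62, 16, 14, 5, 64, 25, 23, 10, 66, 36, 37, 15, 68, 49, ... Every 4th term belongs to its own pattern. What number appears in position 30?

Split by position mod 4: positions 1, 5, 9, … form one track, and each other residue class forms its own.
Track A: 1, 4, 9, 16, 25, 36, 49 (consecutive squares n² from n = 1).
Track B: 4, 5, 9, 14, 23, 37 (a Fibonacci-like recurrence a_n = a_{n-1} + a_{n-2}).
Track C: -10, -5, 0, 5, 10, 15 (arithmetic, step +5).
Track D: 58, 60, 62, 64, 66, 68 (arithmetic with common difference +2).
The 30th slot belongs to track B; its 8th term is 97.

97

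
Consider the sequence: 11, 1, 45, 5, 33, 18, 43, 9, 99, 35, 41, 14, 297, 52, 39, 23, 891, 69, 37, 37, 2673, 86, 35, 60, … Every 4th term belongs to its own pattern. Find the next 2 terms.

The terms cycle through 4 interleaved subsequences.
Stream A: 11, 33, 99, 297, 891, 2673 — geometric, ×3 each step.
Stream B: 1, 18, 35, 52, 69, 86 — arithmetic, step +17.
Stream C: 45, 43, 41, 39, 37, 35 — arithmetic with common difference −2.
Stream D: 5, 9, 14, 23, 37, 60 — Fibonacci-style (each term is the sum of the two before it).
Position 25 → stream A, term 7 = 8019.
Position 26 → stream B, term 7 = 103.

8019, 103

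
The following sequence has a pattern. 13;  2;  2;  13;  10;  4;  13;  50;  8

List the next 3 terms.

Read the sequence 3 terms at a time; column i is its own pattern.
Track A is 13, 13, 13, which is constant 13.
Track B is 2, 10, 50, which is geometric, ×5 each step.
Track C is 2, 4, 8, which is powers of 2.
The 10th slot belongs to track A; its 4th term is 13.
Position 11 falls in track B as its term 4, giving 250.
The 12th slot belongs to track C; its 4th term is 16.

13, 250, 16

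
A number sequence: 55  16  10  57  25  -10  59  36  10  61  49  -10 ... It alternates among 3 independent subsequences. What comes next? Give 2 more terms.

63, 64

Split by position mod 3 into 3 tracks.
Track A: 55, 57, 59, 61. Adding 2 each time.
Track B: 16, 25, 36, 49. Consecutive squares n² from n = 4.
Track C: 10, -10, 10, -10. Oscillating between 10 and -10.
The 13th slot belongs to track A; its 5th term is 63.
Position 14 → track B, term 5 = 64.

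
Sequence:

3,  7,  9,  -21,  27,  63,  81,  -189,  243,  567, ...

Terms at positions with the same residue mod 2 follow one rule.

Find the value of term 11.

729

Split by position mod 2 into 2 tracks.
Track A: 3, 9, 27, 81, 243. Powers 3^1, 3^2, 3^3, ….
Track B: 7, -21, 63, -189, 567. A geometric progression (common ratio -3).
Position 11 → track A, term 6 = 729.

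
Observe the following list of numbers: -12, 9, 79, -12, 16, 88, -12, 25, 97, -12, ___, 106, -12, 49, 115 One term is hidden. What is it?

Taking every 3rd term gives 3 separate tracks.
Subsequence A: -12, -12, -12, -12, -12 (the constant sequence -12).
Subsequence B: 9, 16, 25, ?, 49 (consecutive squares n² from n = 3).
Subsequence C: 79, 88, 97, 106, 115 (arithmetic, step +9).
So the missing entry in subsequence B is 36.

36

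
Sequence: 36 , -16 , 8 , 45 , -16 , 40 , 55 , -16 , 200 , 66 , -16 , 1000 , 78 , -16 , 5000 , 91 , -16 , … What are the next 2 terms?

25000, 105

The terms cycle through 3 interleaved subsequences.
Stream A is 36, 45, 55, 66, 78, 91, which is the triangular numbers T_8, T_9, ….
Stream B is -16, -16, -16, -16, -16, -16, which is constant -16.
Stream C is 8, 40, 200, 1000, 5000, which is multiplying by 5 each time.
The 18th slot belongs to stream C; its 6th term is 25000.
Term 19 comes from stream A (its 7th entry): 105.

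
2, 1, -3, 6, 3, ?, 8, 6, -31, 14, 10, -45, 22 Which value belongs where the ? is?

-17

Taking every 3rd term gives 3 separate tracks.
Subsequence A: 2, 6, 8, 14, 22 (Fibonacci-style (each term is the sum of the two before it)).
Subsequence B: 1, 3, 6, 10 (the triangular numbers T_1, T_2, …).
Subsequence C: -3, ?, -31, -45 (linear: a_n = 11 − 14·n).
So the missing entry in subsequence C is -17.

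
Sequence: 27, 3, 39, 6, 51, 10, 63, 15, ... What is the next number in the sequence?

Odd-indexed and even-indexed terms follow separate rules.
Stream A: 27, 39, 51, 63. Adding 12 each time.
Stream B: 3, 6, 10, 15. Triangular numbers n(n+1)/2 for n = 2, 3, ….
Position 9 → stream A, term 5 = 75.

75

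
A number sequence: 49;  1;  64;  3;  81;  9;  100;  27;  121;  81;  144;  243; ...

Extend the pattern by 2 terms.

Split by position mod 2 into 2 tracks.
Stream A is 49, 64, 81, 100, 121, 144, which is the squares 7², 8², 9², ….
Stream B is 1, 3, 9, 27, 81, 243, which is a geometric progression (common ratio 3).
The 13th slot belongs to stream A; its 7th term is 169.
Position 14 → stream B, term 7 = 729.

169, 729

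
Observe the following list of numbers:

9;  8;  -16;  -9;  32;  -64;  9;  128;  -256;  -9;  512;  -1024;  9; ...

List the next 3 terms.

Reading positions in blocks of 3 reveals the pattern ABB — 2 tracks woven together.
Track A is 9, -9, 9, -9, 9, which is the oscillation 9·(−1)^(n+1).
Track B is 8, -16, 32, -64, 128, -256, 512, -1024, which is a geometric progression (common ratio -2).
Position 14 → track B, term 9 = 2048.
Term 15 comes from track B (its 10th entry): -4096.
Position 16 → track A, term 6 = -9.

2048, -4096, -9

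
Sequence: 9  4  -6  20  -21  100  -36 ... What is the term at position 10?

2500

Split by position mod 2 into 2 tracks.
Track A: 9, -6, -21, -36 — arithmetic, step −15.
Track B: 4, 20, 100 — geometric with ratio 5.
Position 10 falls in track B as its term 5, giving 2500.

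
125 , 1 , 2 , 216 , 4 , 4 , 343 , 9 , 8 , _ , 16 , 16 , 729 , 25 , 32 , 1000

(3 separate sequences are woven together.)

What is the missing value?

512

Read the sequence 3 terms at a time; column i is its own pattern.
Stream A is 125, 216, 343, ?, 729, 1000, which is the cubes 5³, 6³, 7³, ….
Stream B is 1, 4, 9, 16, 25, which is consecutive squares n² from n = 1.
Stream C is 2, 4, 8, 16, 32, which is powers 2^1, 2^2, 2^3, ….
Filling stream A at index 4 by its rule yields 512.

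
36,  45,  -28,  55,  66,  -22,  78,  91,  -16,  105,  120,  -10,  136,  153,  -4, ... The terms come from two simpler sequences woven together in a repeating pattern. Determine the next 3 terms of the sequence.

171, 190, 2

Positions follow the repeating pattern AAB; grouping by letter gives 2 tracks.
Subsequence A: 36, 45, 55, 66, 78, 91, 105, 120, 136, 153 — the triangular numbers T_8, T_9, ….
Subsequence B: -28, -22, -16, -10, -4 — arithmetic, step +6.
The 16th slot belongs to subsequence A; its 11th term is 171.
Position 17 → subsequence A, term 12 = 190.
The 18th slot belongs to subsequence B; its 6th term is 2.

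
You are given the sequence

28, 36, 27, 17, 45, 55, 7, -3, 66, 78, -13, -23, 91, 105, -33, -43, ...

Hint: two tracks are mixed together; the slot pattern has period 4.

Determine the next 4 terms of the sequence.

120, 136, -53, -63

Reading positions in blocks of 4 reveals the pattern AABB — 2 tracks woven together.
Track A: 28, 36, 45, 55, 66, 78, 91, 105 — triangular numbers starting at T_7.
Track B: 27, 17, 7, -3, -13, -23, -33, -43 — subtracting 10 each time.
Term 17 comes from track A (its 9th entry): 120.
Position 18 → track A, term 10 = 136.
The 19th slot belongs to track B; its 9th term is -53.
The 20th slot belongs to track B; its 10th term is -63.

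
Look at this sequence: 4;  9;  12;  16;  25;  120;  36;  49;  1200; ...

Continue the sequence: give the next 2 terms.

64, 81

The slot pattern repeats as AAB (period 3), so there are 2 interleaved tracks.
Stream A: 4, 9, 16, 25, 36, 49. Perfect squares starting at 2².
Stream B: 12, 120, 1200. Multiplying by 10 each time.
Position 10 → stream A, term 7 = 64.
The 11th slot belongs to stream A; its 8th term is 81.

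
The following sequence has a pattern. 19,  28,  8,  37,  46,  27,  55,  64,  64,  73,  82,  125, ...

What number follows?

91

Reading positions in blocks of 3 reveals the pattern AAB — 2 tracks woven together.
Track A: 19, 28, 37, 46, 55, 64, 73, 82. Arithmetic with common difference +9.
Track B: 8, 27, 64, 125. Perfect cubes starting at 2³.
Position 13 falls in track A as its term 9, giving 91.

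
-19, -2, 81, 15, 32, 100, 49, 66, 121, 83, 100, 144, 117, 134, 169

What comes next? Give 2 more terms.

Positions follow the repeating pattern AAB; grouping by letter gives 2 tracks.
Stream A: -19, -2, 15, 32, 49, 66, 83, 100, 117, 134 (adding 17 each time).
Stream B: 81, 100, 121, 144, 169 (perfect squares starting at 9²).
Term 16 comes from stream A (its 11th entry): 151.
Term 17 comes from stream A (its 12th entry): 168.

151, 168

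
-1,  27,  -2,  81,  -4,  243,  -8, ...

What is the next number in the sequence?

729

Split by position mod 2 into 2 tracks.
Subsequence A: -1, -2, -4, -8. Multiplying by 2 each time.
Subsequence B: 27, 81, 243. Powers 3^3, 3^4, 3^5, ….
The 8th slot belongs to subsequence B; its 4th term is 729.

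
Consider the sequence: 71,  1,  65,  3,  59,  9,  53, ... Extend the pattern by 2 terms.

27, 47

The terms cycle through 2 interleaved subsequences.
Track A is 71, 65, 59, 53, which is arithmetic with common difference −6.
Track B is 1, 3, 9, which is multiplying by 3 each time.
Position 8 falls in track B as its term 4, giving 27.
Position 9 falls in track A as its term 5, giving 47.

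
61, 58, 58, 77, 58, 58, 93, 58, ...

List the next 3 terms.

58, 109, 58

Reading positions in blocks of 3 reveals the pattern ABB — 2 tracks woven together.
Subsequence A: 61, 77, 93 (linear: a_n = 45 + 16·n).
Subsequence B: 58, 58, 58, 58, 58 (constant 58).
Position 9 → subsequence B, term 6 = 58.
Position 10 falls in subsequence A as its term 4, giving 109.
The 11th slot belongs to subsequence B; its 7th term is 58.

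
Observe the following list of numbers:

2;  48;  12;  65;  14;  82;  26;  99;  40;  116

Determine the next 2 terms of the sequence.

66, 133

Taking every 2nd term gives 2 separate tracks.
Track A: 2, 12, 14, 26, 40 — each term equals the sum of the previous two.
Track B: 48, 65, 82, 99, 116 — arithmetic with common difference +17.
The 11th slot belongs to track A; its 6th term is 66.
Term 12 comes from track B (its 6th entry): 133.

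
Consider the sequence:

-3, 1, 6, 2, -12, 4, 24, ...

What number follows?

Positions 1, 3, 5, … form one subsequence and positions 2, 4, 6, … form another.
Subsequence A: -3, 6, -12, 24 — a geometric progression (common ratio -2).
Subsequence B: 1, 2, 4 — powers 2^0, 2^1, 2^2, ….
Term 8 comes from subsequence B (its 4th entry): 8.

8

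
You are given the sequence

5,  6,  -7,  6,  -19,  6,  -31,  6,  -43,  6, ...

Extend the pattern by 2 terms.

Odd-indexed and even-indexed terms follow separate rules.
Subsequence A = 5, -7, -19, -31, -43: arithmetic with common difference −12.
Subsequence B = 6, 6, 6, 6, 6: constant 6.
Position 11 → subsequence A, term 6 = -55.
Position 12 falls in subsequence B as its term 6, giving 6.

-55, 6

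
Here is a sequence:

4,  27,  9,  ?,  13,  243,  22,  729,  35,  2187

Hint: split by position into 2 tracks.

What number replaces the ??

81

Taking every 2nd term gives 2 separate tracks.
Subsequence A: 4, 9, 13, 22, 35 (each term equals the sum of the previous two).
Subsequence B: 27, ?, 243, 729, 2187 (powers of 3).
The gap is subsequence B's term 2; the rule gives 81.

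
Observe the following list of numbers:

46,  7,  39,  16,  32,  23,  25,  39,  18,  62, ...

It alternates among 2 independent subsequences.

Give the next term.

Positions 1, 3, 5, … form one subsequence and positions 2, 4, 6, … form another.
Track A = 46, 39, 32, 25, 18: arithmetic with common difference −7.
Track B = 7, 16, 23, 39, 62: Fibonacci-style (each term is the sum of the two before it).
Position 11 falls in track A as its term 6, giving 11.

11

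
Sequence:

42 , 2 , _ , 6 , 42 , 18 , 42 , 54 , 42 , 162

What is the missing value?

42

The terms cycle through 2 interleaved subsequences.
Track A: 42, ?, 42, 42, 42 (the constant sequence 42).
Track B: 2, 6, 18, 54, 162 (multiplying by 3 each time).
The gap is track A's term 2; the rule gives 42.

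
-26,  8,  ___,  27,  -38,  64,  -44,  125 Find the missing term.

Split by position mod 2 into 2 tracks.
Stream A = -26, ?, -38, -44: linear: a_n = -20 − 6·n.
Stream B = 8, 27, 64, 125: consecutive cubes n³ from n = 2.
The gap is stream A's term 2; the rule gives -32.

-32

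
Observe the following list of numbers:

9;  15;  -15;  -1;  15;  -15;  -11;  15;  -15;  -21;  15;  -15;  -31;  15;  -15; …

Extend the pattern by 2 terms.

-41, 15

Positions follow the repeating pattern ABB; grouping by letter gives 2 tracks.
Stream A = 9, -1, -11, -21, -31: subtracting 10 each time.
Stream B = 15, -15, 15, -15, 15, -15, 15, -15, 15, -15: alternating ±15.
The 16th slot belongs to stream A; its 6th term is -41.
The 17th slot belongs to stream B; its 11th term is 15.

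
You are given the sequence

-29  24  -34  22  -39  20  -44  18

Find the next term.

-49

Positions 1, 3, 5, … form one subsequence and positions 2, 4, 6, … form another.
Track A: -29, -34, -39, -44 (arithmetic, step −5).
Track B: 24, 22, 20, 18 (subtracting 2 each time).
The 9th slot belongs to track A; its 5th term is -49.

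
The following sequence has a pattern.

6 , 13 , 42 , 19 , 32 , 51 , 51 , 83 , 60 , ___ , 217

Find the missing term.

Positions follow the repeating pattern AAB; grouping by letter gives 2 tracks.
Subsequence A is 6, 13, 19, 32, 51, 83, ?, 217, which is a Fibonacci-like recurrence a_n = a_{n-1} + a_{n-2}.
Subsequence B is 42, 51, 60, which is linear: a_n = 33 + 9·n.
Filling subsequence A at index 7 by its rule yields 134.

134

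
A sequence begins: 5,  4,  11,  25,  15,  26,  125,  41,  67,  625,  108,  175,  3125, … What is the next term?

283

Reading positions in blocks of 3 reveals the pattern ABB — 2 tracks woven together.
Subsequence A = 5, 25, 125, 625, 3125: powers 5^1, 5^2, 5^3, ….
Subsequence B = 4, 11, 15, 26, 41, 67, 108, 175: Fibonacci-style (each term is the sum of the two before it).
The 14th slot belongs to subsequence B; its 9th term is 283.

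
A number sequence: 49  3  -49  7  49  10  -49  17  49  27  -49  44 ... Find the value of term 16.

Odd-indexed and even-indexed terms follow separate rules.
Track A: 49, -49, 49, -49, 49, -49 — the oscillation 49·(−1)^(n+1).
Track B: 3, 7, 10, 17, 27, 44 — Fibonacci-style (each term is the sum of the two before it).
Term 16 comes from track B (its 8th entry): 115.

115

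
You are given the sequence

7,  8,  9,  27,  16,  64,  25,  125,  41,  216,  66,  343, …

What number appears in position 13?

107

The terms cycle through 2 interleaved subsequences.
Track A is 7, 9, 16, 25, 41, 66, which is each term equals the sum of the previous two.
Track B is 8, 27, 64, 125, 216, 343, which is the cubes 2³, 3³, 4³, ….
Position 13 → track A, term 7 = 107.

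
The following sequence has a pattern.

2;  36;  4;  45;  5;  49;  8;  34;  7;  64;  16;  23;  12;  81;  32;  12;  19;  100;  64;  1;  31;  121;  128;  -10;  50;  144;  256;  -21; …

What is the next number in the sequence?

81

Taking every 4th term gives 4 separate tracks.
Stream A = 2, 5, 7, 12, 19, 31, 50: each term equals the sum of the previous two.
Stream B = 36, 49, 64, 81, 100, 121, 144: consecutive squares n² from n = 6.
Stream C = 4, 8, 16, 32, 64, 128, 256: geometric, ×2 each step.
Stream D = 45, 34, 23, 12, 1, -10, -21: subtracting 11 each time.
The 29th slot belongs to stream A; its 8th term is 81.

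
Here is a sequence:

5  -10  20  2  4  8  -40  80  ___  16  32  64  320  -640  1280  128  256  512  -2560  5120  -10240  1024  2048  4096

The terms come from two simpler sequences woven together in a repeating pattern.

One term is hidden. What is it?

-160

Positions follow the repeating pattern AAABBB; grouping by letter gives 2 tracks.
Stream A: 5, -10, 20, -40, 80, ?, 320, -640, 1280, -2560, 5120, -10240 (geometric with ratio -2).
Stream B: 2, 4, 8, 16, 32, 64, 128, 256, 512, 1024, 2048, 4096 (successive powers of 2).
The gap is stream A's term 6; the rule gives -160.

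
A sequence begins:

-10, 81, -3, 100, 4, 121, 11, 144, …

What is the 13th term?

Odd-indexed and even-indexed terms follow separate rules.
Subsequence A: -10, -3, 4, 11. Arithmetic, step +7.
Subsequence B: 81, 100, 121, 144. Perfect squares starting at 9².
Position 13 → subsequence A, term 7 = 32.

32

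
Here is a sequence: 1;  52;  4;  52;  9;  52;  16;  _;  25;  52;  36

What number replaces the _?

52

Odd-indexed and even-indexed terms follow separate rules.
Subsequence A: 1, 4, 9, 16, 25, 36 (perfect squares starting at 1²).
Subsequence B: 52, 52, 52, ?, 52 (always 52).
Filling subsequence B at index 4 by its rule yields 52.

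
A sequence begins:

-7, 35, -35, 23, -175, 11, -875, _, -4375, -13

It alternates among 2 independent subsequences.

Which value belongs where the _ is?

Split by position mod 2 into 2 tracks.
Stream A is -7, -35, -175, -875, -4375, which is a geometric progression (common ratio 5).
Stream B is 35, 23, 11, ?, -13, which is arithmetic, step −12.
The gap is stream B's term 4; the rule gives -1.

-1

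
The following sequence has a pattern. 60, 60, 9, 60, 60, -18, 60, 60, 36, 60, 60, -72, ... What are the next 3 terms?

The slot pattern repeats as AAB (period 3), so there are 2 interleaved tracks.
Stream A is 60, 60, 60, 60, 60, 60, 60, 60, which is always 60.
Stream B is 9, -18, 36, -72, which is multiplying by -2 each time.
Position 13 → stream A, term 9 = 60.
Position 14 falls in stream A as its term 10, giving 60.
The 15th slot belongs to stream B; its 5th term is 144.

60, 60, 144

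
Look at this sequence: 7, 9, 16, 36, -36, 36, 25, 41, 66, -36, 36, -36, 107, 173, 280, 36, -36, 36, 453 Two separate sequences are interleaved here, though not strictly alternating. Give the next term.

Positions follow the repeating pattern AAABBB; grouping by letter gives 2 tracks.
Track A: 7, 9, 16, 25, 41, 66, 107, 173, 280, 453 (Fibonacci-style (each term is the sum of the two before it)).
Track B: 36, -36, 36, -36, 36, -36, 36, -36, 36 (the oscillation 36·(−1)^(n+1)).
Position 20 falls in track A as its term 11, giving 733.

733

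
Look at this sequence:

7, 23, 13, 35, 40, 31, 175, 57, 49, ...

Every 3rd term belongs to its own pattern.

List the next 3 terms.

Read the sequence 3 terms at a time; column i is its own pattern.
Subsequence A = 7, 35, 175: geometric with ratio 5.
Subsequence B = 23, 40, 57: arithmetic with common difference +17.
Subsequence C = 13, 31, 49: arithmetic, step +18.
Position 10 → subsequence A, term 4 = 875.
Position 11 → subsequence B, term 4 = 74.
The 12th slot belongs to subsequence C; its 4th term is 67.

875, 74, 67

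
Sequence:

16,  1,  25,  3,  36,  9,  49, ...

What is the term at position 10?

81

Taking every 2nd term gives 2 separate tracks.
Subsequence A: 16, 25, 36, 49 — consecutive squares n² from n = 4.
Subsequence B: 1, 3, 9 — powers 3^0, 3^1, 3^2, ….
The 10th slot belongs to subsequence B; its 5th term is 81.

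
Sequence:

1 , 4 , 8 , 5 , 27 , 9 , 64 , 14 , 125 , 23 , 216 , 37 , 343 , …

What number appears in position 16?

Split by position mod 2 into 2 tracks.
Track A: 1, 8, 27, 64, 125, 216, 343 — the cubes 1³, 2³, 3³, ….
Track B: 4, 5, 9, 14, 23, 37 — a Fibonacci-like recurrence a_n = a_{n-1} + a_{n-2}.
The 16th slot belongs to track B; its 8th term is 97.

97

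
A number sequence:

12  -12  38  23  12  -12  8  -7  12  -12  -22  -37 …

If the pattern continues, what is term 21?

The slot pattern repeats as AABB (period 4), so there are 2 interleaved tracks.
Track A = 12, -12, 12, -12, 12, -12: alternating ±12.
Track B = 38, 23, 8, -7, -22, -37: linear: a_n = 53 − 15·n.
Term 21 comes from track A (its 11th entry): 12.

12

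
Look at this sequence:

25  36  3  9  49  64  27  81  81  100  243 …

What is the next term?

729

Positions follow the repeating pattern AABB; grouping by letter gives 2 tracks.
Track A: 25, 36, 49, 64, 81, 100. The squares 5², 6², 7², ….
Track B: 3, 9, 27, 81, 243. Powers of 3.
Position 12 → track B, term 6 = 729.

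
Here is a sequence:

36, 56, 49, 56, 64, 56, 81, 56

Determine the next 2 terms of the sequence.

100, 56

Odd-indexed and even-indexed terms follow separate rules.
Subsequence A = 36, 49, 64, 81: the squares 6², 7², 8², ….
Subsequence B = 56, 56, 56, 56: the constant sequence 56.
Term 9 comes from subsequence A (its 5th entry): 100.
Term 10 comes from subsequence B (its 5th entry): 56.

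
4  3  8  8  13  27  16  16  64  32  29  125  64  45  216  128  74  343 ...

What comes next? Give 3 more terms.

256, 119, 512

Read the sequence 3 terms at a time; column i is its own pattern.
Track A = 4, 8, 16, 32, 64, 128: successive powers of 2.
Track B = 3, 13, 16, 29, 45, 74: a Fibonacci-like recurrence a_n = a_{n-1} + a_{n-2}.
Track C = 8, 27, 64, 125, 216, 343: the cubes 2³, 3³, 4³, ….
Position 19 → track A, term 7 = 256.
The 20th slot belongs to track B; its 7th term is 119.
Term 21 comes from track C (its 7th entry): 512.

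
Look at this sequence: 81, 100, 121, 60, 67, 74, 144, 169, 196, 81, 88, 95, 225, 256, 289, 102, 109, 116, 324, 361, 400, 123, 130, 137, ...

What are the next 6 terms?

441, 484, 529, 144, 151, 158

Positions follow the repeating pattern AAABBB; grouping by letter gives 2 tracks.
Track A: 81, 100, 121, 144, 169, 196, 225, 256, 289, 324, 361, 400. Perfect squares starting at 9².
Track B: 60, 67, 74, 81, 88, 95, 102, 109, 116, 123, 130, 137. Arithmetic with common difference +7.
Position 25 → track A, term 13 = 441.
Term 26 comes from track A (its 14th entry): 484.
Position 27 falls in track A as its term 15, giving 529.
Position 28 falls in track B as its term 13, giving 144.
Term 29 comes from track B (its 14th entry): 151.
Position 30 falls in track B as its term 15, giving 158.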